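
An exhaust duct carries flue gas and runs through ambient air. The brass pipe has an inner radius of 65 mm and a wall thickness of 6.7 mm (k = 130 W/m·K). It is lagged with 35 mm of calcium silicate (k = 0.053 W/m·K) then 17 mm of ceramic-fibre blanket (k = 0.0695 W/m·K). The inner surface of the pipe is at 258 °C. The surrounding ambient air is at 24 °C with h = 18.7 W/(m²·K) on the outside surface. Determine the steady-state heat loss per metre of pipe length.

q′ ≈ 146 W/m

Radial resistances (cylindrical: R_cond = ln(r_o/r_i)/(2πkL), R_conv = 1/(h·2πrL)):
R_brass pipe wall = ln(71.7/65)/(2π×130×1) = 1.201×10^-4 K/W
R_calcium silicate = ln(106.7/71.7)/(2π×0.053×1) = 1.194 K/W
R_ceramic-fibre blanket = ln(123.7/106.7)/(2π×0.0695×1) = 0.3385 K/W
R_outer film = 1/(h_o·2πr_oL) = 1/(18.7×2π×0.1237×1) = 0.0688 K/W
R_total = 1.601 K/W
Q = ΔT/R_total = 234/1.601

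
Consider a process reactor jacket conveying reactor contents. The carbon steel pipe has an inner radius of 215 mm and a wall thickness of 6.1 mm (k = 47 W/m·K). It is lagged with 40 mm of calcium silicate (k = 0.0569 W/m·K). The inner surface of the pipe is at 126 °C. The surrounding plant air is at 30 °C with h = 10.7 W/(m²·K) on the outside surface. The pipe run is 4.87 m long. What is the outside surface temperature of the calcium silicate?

T ≈ 40.5 °C

Treating each annulus and film as a series resistance:
R_carbon steel pipe wall = ln(221.1/215)/(2π×47×4.87) = 1.945×10^-5 K/W
R_calcium silicate = ln(261.1/221.1)/(2π×0.0569×4.87) = 0.09551 K/W
R_outer film = 1/(h_o·2πr_oL) = 1/(10.7×2π×0.2611×4.87) = 0.0117 K/W
R_total = 0.1072 K/W
Q = ΔT/R_total = 96/0.1072
Q = 895 W
T_interface = T_inner − Q·ΣR(inner→interface) = 126 − 895×0.09553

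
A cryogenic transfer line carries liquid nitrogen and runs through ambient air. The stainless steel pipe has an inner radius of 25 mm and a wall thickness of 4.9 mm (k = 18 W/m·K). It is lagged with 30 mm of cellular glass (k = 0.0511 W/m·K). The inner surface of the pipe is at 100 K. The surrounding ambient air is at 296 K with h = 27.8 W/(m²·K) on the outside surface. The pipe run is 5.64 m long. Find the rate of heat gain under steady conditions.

Q ≈ 489 W

For a radial system each layer contributes R = ln(r_out/r_in)/(2πkL); films add R = 1/(hA).
R_stainless steel pipe wall = ln(29.9/25)/(2π×18×5.64) = 2.806×10^-4 K/W
R_cellular glass = ln(59.9/29.9)/(2π×0.0511×5.64) = 0.3837 K/W
R_outer film = 1/(h_o·2πr_oL) = 1/(27.8×2π×0.0599×5.64) = 0.01695 K/W
R_total = 0.4009 K/W
Q = ΔT/R_total = 196/0.4009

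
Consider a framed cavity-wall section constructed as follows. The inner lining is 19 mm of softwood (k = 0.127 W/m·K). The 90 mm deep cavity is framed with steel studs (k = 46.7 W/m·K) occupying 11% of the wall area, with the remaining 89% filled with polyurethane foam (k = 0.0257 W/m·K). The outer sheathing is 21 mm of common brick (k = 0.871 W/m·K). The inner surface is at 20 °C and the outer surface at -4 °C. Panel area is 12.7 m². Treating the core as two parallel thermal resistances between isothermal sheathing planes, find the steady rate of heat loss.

Sheathing layers in series; stud and cavity paths in parallel between them.
R_inner = 0.019/(0.127×12.7) = 0.01178 K/W
R_stud  = 0.09/(46.7×0.11×12.7) = 0.00138 K/W
R_cav   = 0.09/(0.0257×0.89×12.7) = 0.3098 K/W
1/R_core = 1/R_stud + 1/R_cav → R_core = 0.001373 K/W
R_outer = 0.021/(0.871×12.7) = 0.001898 K/W
R_total = 0.01505 K/W
Q = ΔT/R_total = 24/0.01505

Q ≈ 1590 W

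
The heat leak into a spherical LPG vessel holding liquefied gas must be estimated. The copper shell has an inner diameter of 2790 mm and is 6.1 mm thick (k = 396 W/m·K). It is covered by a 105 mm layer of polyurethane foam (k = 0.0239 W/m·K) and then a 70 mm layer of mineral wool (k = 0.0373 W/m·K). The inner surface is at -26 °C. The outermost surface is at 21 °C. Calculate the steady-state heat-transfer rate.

Each spherical layer contributes R = (1/r_i − 1/r_o)/(4πk):
R_copper shell = (1/1.395 − 1/1.4011)/(4π×396) = 6.272×10^-7 K/W
R_polyurethane foam = (1/1.4011 − 1/1.5061)/(4π×0.0239) = 0.1657 K/W
R_mineral wool = (1/1.5061 − 1/1.5761)/(4π×0.0373) = 0.06291 K/W
R_total = 0.2286 K/W
Q = ΔT/R_total = 47/0.2286

Q ≈ 206 W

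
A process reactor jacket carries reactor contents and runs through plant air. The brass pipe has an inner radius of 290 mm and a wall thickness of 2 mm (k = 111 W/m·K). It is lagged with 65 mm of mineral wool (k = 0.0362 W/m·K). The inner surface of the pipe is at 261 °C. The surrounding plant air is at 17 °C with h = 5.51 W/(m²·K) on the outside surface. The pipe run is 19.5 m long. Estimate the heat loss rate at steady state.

Q ≈ 4930 W

Radial resistances (cylindrical: R_cond = ln(r_o/r_i)/(2πkL), R_conv = 1/(h·2πrL)):
R_brass pipe wall = ln(292/290)/(2π×111×19.5) = 5.054×10^-7 K/W
R_mineral wool = ln(357/292)/(2π×0.0362×19.5) = 0.04531 K/W
R_outer film = 1/(h_o·2πr_oL) = 1/(5.51×2π×0.357×19.5) = 0.004149 K/W
R_total = 0.04946 K/W
Q = ΔT/R_total = 244/0.04946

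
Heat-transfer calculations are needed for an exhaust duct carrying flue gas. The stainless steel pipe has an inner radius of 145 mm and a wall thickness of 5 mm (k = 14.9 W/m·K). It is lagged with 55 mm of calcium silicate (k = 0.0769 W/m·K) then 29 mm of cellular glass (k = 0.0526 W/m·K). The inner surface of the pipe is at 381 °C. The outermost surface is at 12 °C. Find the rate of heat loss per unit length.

q′ ≈ 352 W/m

Treating each annulus and film as a series resistance:
R_stainless steel pipe wall = ln(150/145)/(2π×14.9×1) = 3.621×10^-4 K/W
R_calcium silicate = ln(205/150)/(2π×0.0769×1) = 0.6465 K/W
R_cellular glass = ln(234/205)/(2π×0.0526×1) = 0.4003 K/W
R_total = 1.047 K/W
Q = ΔT/R_total = 369/1.047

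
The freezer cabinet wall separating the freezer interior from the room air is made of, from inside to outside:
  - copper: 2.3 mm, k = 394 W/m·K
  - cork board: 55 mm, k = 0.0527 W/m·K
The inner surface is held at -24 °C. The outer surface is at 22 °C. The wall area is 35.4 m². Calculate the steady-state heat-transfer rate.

Thermal resistances in series:
R_copper = L/(kA) = 0.0023/(394×35.4) = 1.649×10^-7 K/W
R_cork board = L/(kA) = 0.055/(0.0527×35.4) = 0.02948 K/W
R_total = 0.02948 K/W
Q = ΔT / R_total = 46 / 0.02948

Q ≈ 1560 W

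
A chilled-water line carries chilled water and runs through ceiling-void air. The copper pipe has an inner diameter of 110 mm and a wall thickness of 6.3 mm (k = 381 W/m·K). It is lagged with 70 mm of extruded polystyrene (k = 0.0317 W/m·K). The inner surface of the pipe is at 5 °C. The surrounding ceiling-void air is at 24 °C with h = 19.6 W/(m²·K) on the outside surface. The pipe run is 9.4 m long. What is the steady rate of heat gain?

Q ≈ 46 W

Radial resistances (cylindrical: R_cond = ln(r_o/r_i)/(2πkL), R_conv = 1/(h·2πrL)):
R_copper pipe wall = ln(61.3/55)/(2π×381×9.4) = 4.819×10^-6 K/W
R_extruded polystyrene = ln(131.3/61.3)/(2π×0.0317×9.4) = 0.4068 K/W
R_outer film = 1/(h_o·2πr_oL) = 1/(19.6×2π×0.1313×9.4) = 0.006579 K/W
R_total = 0.4134 K/W
Q = ΔT/R_total = 19/0.4134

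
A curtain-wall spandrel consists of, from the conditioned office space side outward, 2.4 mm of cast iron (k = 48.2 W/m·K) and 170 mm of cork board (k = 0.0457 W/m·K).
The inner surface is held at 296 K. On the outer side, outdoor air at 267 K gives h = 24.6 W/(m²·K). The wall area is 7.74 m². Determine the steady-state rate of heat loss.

Treating each layer as a thermal resistance in series:
R_cast iron = L/(kA) = 0.0024/(48.2×7.74) = 6.433×10^-6 K/W
R_cork board = L/(kA) = 0.17/(0.0457×7.74) = 0.4806 K/W
R_outer film = 1/(h_o·A) = 1/(24.6×7.74) = 0.005252 K/W
R_total = 0.4859 K/W
Q = ΔT / R_total = 29 / 0.4859

Q ≈ 59.7 W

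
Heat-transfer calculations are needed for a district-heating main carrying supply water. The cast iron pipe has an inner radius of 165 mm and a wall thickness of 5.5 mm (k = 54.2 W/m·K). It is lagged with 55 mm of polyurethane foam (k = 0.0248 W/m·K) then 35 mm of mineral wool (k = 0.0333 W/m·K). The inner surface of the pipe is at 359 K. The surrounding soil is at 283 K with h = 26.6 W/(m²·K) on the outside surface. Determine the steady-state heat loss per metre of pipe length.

For a radial system each layer contributes R = ln(r_out/r_in)/(2πkL); films add R = 1/(hA).
R_cast iron pipe wall = ln(170.5/165)/(2π×54.2×1) = 9.629×10^-5 K/W
R_polyurethane foam = ln(225.5/170.5)/(2π×0.0248×1) = 1.794 K/W
R_mineral wool = ln(260.5/225.5)/(2π×0.0333×1) = 0.6896 K/W
R_outer film = 1/(h_o·2πr_oL) = 1/(26.6×2π×0.2605×1) = 0.02297 K/W
R_total = 2.507 K/W
Q = ΔT/R_total = 76/2.507

q′ ≈ 30.3 W/m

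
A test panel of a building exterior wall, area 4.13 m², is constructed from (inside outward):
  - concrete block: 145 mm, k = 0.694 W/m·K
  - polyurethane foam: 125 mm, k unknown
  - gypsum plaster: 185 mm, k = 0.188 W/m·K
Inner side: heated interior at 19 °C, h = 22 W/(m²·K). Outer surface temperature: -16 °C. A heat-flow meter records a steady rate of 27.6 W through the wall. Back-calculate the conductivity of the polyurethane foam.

k ≈ 0.0313 W/(m·K)

Treating each layer as a thermal resistance in series:
R_inner film = 1/(h_i·A) = 1/(22×4.13) = 0.01101 K/W
R_concrete block = L/(kA) = 0.145/(0.694×4.13) = 0.05059 K/W
R_gypsum plaster = L/(kA) = 0.185/(0.188×4.13) = 0.2383 K/W
Sum of known resistances R_other = 0.2999 K/W
Total R = ΔT/Q = 35/27.6 = 1.268 K/W
R_polyurethane foam = R_total − R_other = 0.9683 K/W
k = L/(R·A) = 0.125/(0.9683×4.13)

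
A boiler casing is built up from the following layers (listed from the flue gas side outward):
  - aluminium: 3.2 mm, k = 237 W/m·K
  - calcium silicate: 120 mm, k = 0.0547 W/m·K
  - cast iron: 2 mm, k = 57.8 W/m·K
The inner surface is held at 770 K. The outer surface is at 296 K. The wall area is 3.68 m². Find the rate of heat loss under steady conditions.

Q ≈ 795 W

Model the wall as resistances in series:
R_aluminium = L/(kA) = 0.0032/(237×3.68) = 3.669×10^-6 K/W
R_calcium silicate = L/(kA) = 0.12/(0.0547×3.68) = 0.5961 K/W
R_cast iron = L/(kA) = 0.002/(57.8×3.68) = 9.403×10^-6 K/W
R_total = 0.5962 K/W
Q = ΔT / R_total = 474 / 0.5962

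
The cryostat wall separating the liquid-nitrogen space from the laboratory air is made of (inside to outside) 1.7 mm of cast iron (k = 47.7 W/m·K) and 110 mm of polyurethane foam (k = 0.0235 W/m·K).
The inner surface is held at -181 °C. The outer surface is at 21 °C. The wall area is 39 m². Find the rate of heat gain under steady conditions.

Q ≈ 1680 W

Treating each layer as a thermal resistance in series:
R_cast iron = L/(kA) = 0.0017/(47.7×39) = 9.138×10^-7 K/W
R_polyurethane foam = L/(kA) = 0.11/(0.0235×39) = 0.12 K/W
R_total = 0.12 K/W
Q = ΔT / R_total = 202 / 0.12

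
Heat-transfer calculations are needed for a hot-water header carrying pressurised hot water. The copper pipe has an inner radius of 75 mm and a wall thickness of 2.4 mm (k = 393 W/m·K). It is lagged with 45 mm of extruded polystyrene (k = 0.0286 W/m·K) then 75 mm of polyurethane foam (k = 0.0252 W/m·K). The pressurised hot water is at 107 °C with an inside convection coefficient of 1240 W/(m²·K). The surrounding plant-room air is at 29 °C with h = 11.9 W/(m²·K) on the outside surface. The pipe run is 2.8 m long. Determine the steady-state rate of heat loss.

Q ≈ 38.7 W

Cylindrical conduction, so R = ln(r₂/r₁)/(2πkL) per layer, in series:
R_inner film = 1/(h_i·2πr₁L) = 1/(1240×2π×0.075×2.8) = 6.112×10^-4 K/W
R_copper pipe wall = ln(77.4/75)/(2π×393×2.8) = 4.556×10^-6 K/W
R_extruded polystyrene = ln(122.4/77.4)/(2π×0.0286×2.8) = 0.9109 K/W
R_polyurethane foam = ln(197.4/122.4)/(2π×0.0252×2.8) = 1.078 K/W
R_outer film = 1/(h_o·2πr_oL) = 1/(11.9×2π×0.1974×2.8) = 0.0242 K/W
R_total = 2.014 K/W
Q = ΔT/R_total = 78/2.014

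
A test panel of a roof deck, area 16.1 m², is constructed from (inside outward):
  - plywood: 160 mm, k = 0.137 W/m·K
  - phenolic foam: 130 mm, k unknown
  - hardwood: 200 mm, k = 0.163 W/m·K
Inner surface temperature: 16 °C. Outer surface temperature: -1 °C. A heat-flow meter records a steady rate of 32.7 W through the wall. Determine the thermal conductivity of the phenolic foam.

Series thermal resistances:
R_plywood = L/(kA) = 0.16/(0.137×16.1) = 0.07254 K/W
R_hardwood = L/(kA) = 0.2/(0.163×16.1) = 0.07621 K/W
Sum of known resistances R_other = 0.1488 K/W
Total R = ΔT/Q = 17/32.7 = 0.5199 K/W
R_phenolic foam = R_total − R_other = 0.3711 K/W
k = L/(R·A) = 0.13/(0.3711×16.1)

k ≈ 0.0218 W/(m·K)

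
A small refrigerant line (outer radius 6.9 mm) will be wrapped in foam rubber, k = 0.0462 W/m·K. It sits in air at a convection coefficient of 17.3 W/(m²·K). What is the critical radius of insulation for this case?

r_cr ≈ 2.67 mm

For a cylinder r_cr = k/h = 0.0462/17.3
r_cr = 2.67 mm; since the bare radius (6.9 mm) is above r_cr, any added insulation will reduce heat loss.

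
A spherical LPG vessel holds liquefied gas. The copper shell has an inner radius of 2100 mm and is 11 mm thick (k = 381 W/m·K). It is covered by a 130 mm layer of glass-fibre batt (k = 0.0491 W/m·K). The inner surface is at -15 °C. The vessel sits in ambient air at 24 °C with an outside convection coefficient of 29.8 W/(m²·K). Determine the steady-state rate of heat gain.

Each spherical layer contributes R = (1/r_i − 1/r_o)/(4πk):
R_copper shell = (1/2.1 − 1/2.111)/(4π×381) = 5.183×10^-7 K/W
R_glass-fibre batt = (1/2.111 − 1/2.241)/(4π×0.0491) = 0.04454 K/W
R_outer film = 1/(h·4πr_o²) = 1/(29.8×4π×2.241²) = 5.317×10^-4 K/W
R_total = 0.04507 K/W
Q = ΔT/R_total = 39/0.04507

Q ≈ 865 W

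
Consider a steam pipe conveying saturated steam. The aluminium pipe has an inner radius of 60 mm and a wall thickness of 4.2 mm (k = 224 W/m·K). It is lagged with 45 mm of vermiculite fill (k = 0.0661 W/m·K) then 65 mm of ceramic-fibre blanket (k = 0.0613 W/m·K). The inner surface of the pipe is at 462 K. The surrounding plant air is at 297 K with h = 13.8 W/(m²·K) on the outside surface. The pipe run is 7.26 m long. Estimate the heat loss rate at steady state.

Treating each annulus and film as a series resistance:
R_aluminium pipe wall = ln(64.2/60)/(2π×224×7.26) = 6.622×10^-6 K/W
R_vermiculite fill = ln(109.2/64.2)/(2π×0.0661×7.26) = 0.1762 K/W
R_ceramic-fibre blanket = ln(174.2/109.2)/(2π×0.0613×7.26) = 0.167 K/W
R_outer film = 1/(h_o·2πr_oL) = 1/(13.8×2π×0.1742×7.26) = 0.009119 K/W
R_total = 0.3523 K/W
Q = ΔT/R_total = 165/0.3523

Q ≈ 468 W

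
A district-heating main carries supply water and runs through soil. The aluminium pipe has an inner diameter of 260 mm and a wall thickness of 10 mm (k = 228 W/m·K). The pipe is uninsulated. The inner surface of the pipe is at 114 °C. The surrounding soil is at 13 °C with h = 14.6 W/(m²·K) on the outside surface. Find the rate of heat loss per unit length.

q′ ≈ 1300 W/m

Per-layer cylindrical resistances, series-summed:
R_aluminium pipe wall = ln(140/130)/(2π×228×1) = 5.173×10^-5 K/W
R_outer film = 1/(h_o·2πr_oL) = 1/(14.6×2π×0.14×1) = 0.07786 K/W
R_total = 0.07792 K/W
Q = ΔT/R_total = 101/0.07792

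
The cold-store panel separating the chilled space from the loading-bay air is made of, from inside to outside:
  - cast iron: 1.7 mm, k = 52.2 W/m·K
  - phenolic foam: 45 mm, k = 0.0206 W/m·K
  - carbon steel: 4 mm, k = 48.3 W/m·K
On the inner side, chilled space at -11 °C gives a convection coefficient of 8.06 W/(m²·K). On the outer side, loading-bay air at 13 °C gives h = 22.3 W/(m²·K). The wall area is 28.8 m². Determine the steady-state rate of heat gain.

Q ≈ 294 W

Treating each layer as a thermal resistance in series:
R_inner film = 1/(h_i·A) = 1/(8.06×28.8) = 0.004308 K/W
R_cast iron = L/(kA) = 0.0017/(52.2×28.8) = 1.131×10^-6 K/W
R_phenolic foam = L/(kA) = 0.045/(0.0206×28.8) = 0.07585 K/W
R_carbon steel = L/(kA) = 0.004/(48.3×28.8) = 2.876×10^-6 K/W
R_outer film = 1/(h_o·A) = 1/(22.3×28.8) = 0.001557 K/W
R_total = 0.08172 K/W
Q = ΔT / R_total = 24 / 0.08172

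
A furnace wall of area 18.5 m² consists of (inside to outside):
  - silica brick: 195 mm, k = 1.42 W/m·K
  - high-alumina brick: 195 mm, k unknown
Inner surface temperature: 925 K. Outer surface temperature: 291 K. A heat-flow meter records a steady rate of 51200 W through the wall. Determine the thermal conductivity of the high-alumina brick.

Using the resistance-network approach (series):
R_silica brick = L/(kA) = 0.195/(1.42×18.5) = 0.007423 K/W
Sum of known resistances R_other = 0.007423 K/W
Total R = ΔT/Q = 634/51200 = 0.01238 K/W
R_high-alumina brick = R_total − R_other = 0.00496 K/W
k = L/(R·A) = 0.195/(0.00496×18.5)

k ≈ 2.13 W/(m·K)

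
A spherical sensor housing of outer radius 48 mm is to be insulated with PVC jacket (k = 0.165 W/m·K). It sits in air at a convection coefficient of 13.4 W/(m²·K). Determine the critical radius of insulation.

For a sphere r_cr = 2k/h = 2×0.165/13.4
r_cr = 24.6 mm; since the bare radius (48 mm) is above r_cr, any added insulation will reduce heat loss.

r_cr ≈ 24.6 mm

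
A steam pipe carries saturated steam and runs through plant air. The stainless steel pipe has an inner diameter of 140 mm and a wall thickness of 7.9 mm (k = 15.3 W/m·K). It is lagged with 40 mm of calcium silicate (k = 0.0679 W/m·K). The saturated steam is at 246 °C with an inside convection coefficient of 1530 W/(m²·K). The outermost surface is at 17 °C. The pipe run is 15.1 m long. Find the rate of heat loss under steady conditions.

Radial resistances (cylindrical: R_cond = ln(r_o/r_i)/(2πkL), R_conv = 1/(h·2πrL)):
R_inner film = 1/(h_i·2πr₁L) = 1/(1530×2π×0.07×15.1) = 9.841×10^-5 K/W
R_stainless steel pipe wall = ln(77.9/70)/(2π×15.3×15.1) = 7.366×10^-5 K/W
R_calcium silicate = ln(117.9/77.9)/(2π×0.0679×15.1) = 0.06433 K/W
R_total = 0.0645 K/W
Q = ΔT/R_total = 229/0.0645

Q ≈ 3550 W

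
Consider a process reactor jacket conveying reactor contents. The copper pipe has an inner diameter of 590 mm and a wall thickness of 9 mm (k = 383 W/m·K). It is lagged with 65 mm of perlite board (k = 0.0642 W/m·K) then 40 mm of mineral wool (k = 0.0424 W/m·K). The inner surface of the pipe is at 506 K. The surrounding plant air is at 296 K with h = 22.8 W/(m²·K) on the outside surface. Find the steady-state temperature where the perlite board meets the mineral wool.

Cylindrical conduction, so R = ln(r₂/r₁)/(2πkL) per layer, in series:
R_copper pipe wall = ln(304/295)/(2π×383×1) = 1.249×10^-5 K/W
R_perlite board = ln(369/304)/(2π×0.0642×1) = 0.4804 K/W
R_mineral wool = ln(409/369)/(2π×0.0424×1) = 0.3863 K/W
R_outer film = 1/(h_o·2πr_oL) = 1/(22.8×2π×0.409×1) = 0.01707 K/W
R_total = 0.8838 K/W
Q = ΔT/R_total = 210/0.8838
Q = 238 W/m
T_interface = T_inner − Q·ΣR(inner→interface) = 506 − 238×0.4804

T ≈ 392 K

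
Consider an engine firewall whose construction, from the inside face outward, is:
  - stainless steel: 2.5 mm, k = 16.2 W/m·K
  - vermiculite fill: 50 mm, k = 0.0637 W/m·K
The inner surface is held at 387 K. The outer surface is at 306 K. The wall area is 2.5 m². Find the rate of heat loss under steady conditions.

Thermal resistances in series:
R_stainless steel = L/(kA) = 0.0025/(16.2×2.5) = 6.173×10^-5 K/W
R_vermiculite fill = L/(kA) = 0.05/(0.0637×2.5) = 0.314 K/W
R_total = 0.314 K/W
Q = ΔT / R_total = 81 / 0.314

Q ≈ 258 W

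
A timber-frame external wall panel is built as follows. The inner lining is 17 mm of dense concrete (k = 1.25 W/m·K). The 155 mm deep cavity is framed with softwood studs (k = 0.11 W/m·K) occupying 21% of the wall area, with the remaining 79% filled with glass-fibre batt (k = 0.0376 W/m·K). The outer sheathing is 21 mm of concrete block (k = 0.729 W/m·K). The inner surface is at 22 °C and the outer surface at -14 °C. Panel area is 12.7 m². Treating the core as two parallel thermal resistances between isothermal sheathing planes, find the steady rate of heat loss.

Sheathing layers in series; stud and cavity paths in parallel between them.
R_inner = 0.017/(1.25×12.7) = 0.001071 K/W
R_stud  = 0.155/(0.11×0.21×12.7) = 0.5283 K/W
R_cav   = 0.155/(0.0376×0.79×12.7) = 0.4109 K/W
1/R_core = 1/R_stud + 1/R_cav → R_core = 0.2311 K/W
R_outer = 0.021/(0.729×12.7) = 0.002268 K/W
R_total = 0.2345 K/W
Q = ΔT/R_total = 36/0.2345

Q ≈ 154 W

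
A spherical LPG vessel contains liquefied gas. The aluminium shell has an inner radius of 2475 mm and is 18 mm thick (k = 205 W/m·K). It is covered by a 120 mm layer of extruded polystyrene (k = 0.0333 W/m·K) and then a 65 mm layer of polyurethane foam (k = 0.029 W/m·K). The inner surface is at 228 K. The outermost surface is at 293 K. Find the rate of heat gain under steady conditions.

Q ≈ 935 W

Spherical conduction: R = (1/r_in − 1/r_out)/(4πk) per layer; series-sum.
R_aluminium shell = (1/2.475 − 1/2.493)/(4π×205) = 1.132×10^-6 K/W
R_extruded polystyrene = (1/2.493 − 1/2.613)/(4π×0.0333) = 0.04402 K/W
R_polyurethane foam = (1/2.613 − 1/2.678)/(4π×0.029) = 0.02549 K/W
R_total = 0.06951 K/W
Q = ΔT/R_total = 65/0.06951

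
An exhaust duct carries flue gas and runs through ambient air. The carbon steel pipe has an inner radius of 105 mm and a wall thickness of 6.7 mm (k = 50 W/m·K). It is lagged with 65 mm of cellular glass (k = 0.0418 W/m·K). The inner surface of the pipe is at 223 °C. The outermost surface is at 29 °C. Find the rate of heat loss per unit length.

For a radial system each layer contributes R = ln(r_out/r_in)/(2πkL); films add R = 1/(hA).
R_carbon steel pipe wall = ln(111.7/105)/(2π×50×1) = 1.969×10^-4 K/W
R_cellular glass = ln(176.7/111.7)/(2π×0.0418×1) = 1.746 K/W
R_total = 1.746 K/W
Q = ΔT/R_total = 194/1.746

q′ ≈ 111 W/m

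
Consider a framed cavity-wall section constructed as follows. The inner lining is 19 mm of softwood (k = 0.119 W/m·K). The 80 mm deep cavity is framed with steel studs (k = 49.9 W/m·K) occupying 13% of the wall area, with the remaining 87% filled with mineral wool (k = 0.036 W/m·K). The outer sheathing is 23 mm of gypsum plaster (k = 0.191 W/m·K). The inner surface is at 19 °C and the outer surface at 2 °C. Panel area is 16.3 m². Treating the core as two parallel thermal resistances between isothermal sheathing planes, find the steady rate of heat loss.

Q ≈ 948 W

Sheathing layers in series; stud and cavity paths in parallel between them.
R_inner = 0.019/(0.119×16.3) = 0.009795 K/W
R_stud  = 0.08/(49.9×0.13×16.3) = 7.566×10^-4 K/W
R_cav   = 0.08/(0.036×0.87×16.3) = 0.1567 K/W
1/R_core = 1/R_stud + 1/R_cav → R_core = 7.53×10^-4 K/W
R_outer = 0.023/(0.191×16.3) = 0.007388 K/W
R_total = 0.01794 K/W
Q = ΔT/R_total = 17/0.01794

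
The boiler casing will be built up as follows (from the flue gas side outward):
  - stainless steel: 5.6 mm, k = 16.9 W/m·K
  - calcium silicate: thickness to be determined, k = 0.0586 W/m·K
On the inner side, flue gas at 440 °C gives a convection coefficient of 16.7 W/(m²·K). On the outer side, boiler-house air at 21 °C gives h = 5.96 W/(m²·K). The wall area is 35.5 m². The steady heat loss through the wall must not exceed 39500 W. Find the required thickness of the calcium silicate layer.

L ≈ 8.71 mm

Thermal resistances in series:
R_inner film = 1/(h_i·A) = 1/(16.7×35.5) = 0.001687 K/W
R_stainless steel = L/(kA) = 0.0056/(16.9×35.5) = 9.334×10^-6 K/W
R_outer film = 1/(h_o·A) = 1/(5.96×35.5) = 0.004726 K/W
Sum of the known resistances R_other = 0.006422 K/W
Required total resistance R_tot = ΔT/Q_allow = 419/39500 = 0.01061 K/W
R_calcium silicate = R_tot − R_other = 0.004185 K/W
L = R·k·A = 0.004185×0.0586×35.5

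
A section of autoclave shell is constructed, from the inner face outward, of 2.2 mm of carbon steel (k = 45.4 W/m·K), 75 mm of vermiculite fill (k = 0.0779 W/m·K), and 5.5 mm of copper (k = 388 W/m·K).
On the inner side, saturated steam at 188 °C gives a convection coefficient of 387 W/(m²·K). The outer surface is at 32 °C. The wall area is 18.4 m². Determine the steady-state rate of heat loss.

Treating each layer as a thermal resistance in series:
R_inner film = 1/(h_i·A) = 1/(387×18.4) = 1.404×10^-4 K/W
R_carbon steel = L/(kA) = 0.0022/(45.4×18.4) = 2.634×10^-6 K/W
R_vermiculite fill = L/(kA) = 0.075/(0.0779×18.4) = 0.05232 K/W
R_copper = L/(kA) = 0.0055/(388×18.4) = 7.704×10^-7 K/W
R_total = 0.05247 K/W
Q = ΔT / R_total = 156 / 0.05247

Q ≈ 2970 W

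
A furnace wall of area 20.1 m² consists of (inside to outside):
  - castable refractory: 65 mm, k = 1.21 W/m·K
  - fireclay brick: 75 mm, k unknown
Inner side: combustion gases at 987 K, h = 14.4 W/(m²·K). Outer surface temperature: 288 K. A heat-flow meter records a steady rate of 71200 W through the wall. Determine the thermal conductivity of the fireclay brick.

k ≈ 1.01 W/(m·K)

Using the resistance-network approach (series):
R_inner film = 1/(h_i·A) = 1/(14.4×20.1) = 0.003455 K/W
R_castable refractory = L/(kA) = 0.065/(1.21×20.1) = 0.002673 K/W
Sum of known resistances R_other = 0.006128 K/W
Total R = ΔT/Q = 699/71200 = 0.009817 K/W
R_fireclay brick = R_total − R_other = 0.00369 K/W
k = L/(R·A) = 0.075/(0.00369×20.1)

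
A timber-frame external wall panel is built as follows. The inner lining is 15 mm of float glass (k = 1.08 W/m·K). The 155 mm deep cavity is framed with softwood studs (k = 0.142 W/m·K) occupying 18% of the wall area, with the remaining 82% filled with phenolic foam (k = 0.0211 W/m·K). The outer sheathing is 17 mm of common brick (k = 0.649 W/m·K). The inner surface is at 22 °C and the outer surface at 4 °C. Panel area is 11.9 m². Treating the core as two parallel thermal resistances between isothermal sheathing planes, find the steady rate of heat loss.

Q ≈ 58.6 W

Sheathing layers in series; stud and cavity paths in parallel between them.
R_inner = 0.015/(1.08×11.9) = 0.001167 K/W
R_stud  = 0.155/(0.142×0.18×11.9) = 0.5096 K/W
R_cav   = 0.155/(0.0211×0.82×11.9) = 0.7528 K/W
1/R_core = 1/R_stud + 1/R_cav → R_core = 0.3039 K/W
R_outer = 0.017/(0.649×11.9) = 0.002201 K/W
R_total = 0.3073 K/W
Q = ΔT/R_total = 18/0.3073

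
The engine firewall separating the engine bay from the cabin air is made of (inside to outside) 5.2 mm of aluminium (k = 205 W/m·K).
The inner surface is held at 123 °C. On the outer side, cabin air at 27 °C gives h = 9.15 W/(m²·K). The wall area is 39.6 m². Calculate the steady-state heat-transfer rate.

Using the resistance-network approach (series):
R_aluminium = L/(kA) = 0.0052/(205×39.6) = 6.406×10^-7 K/W
R_outer film = 1/(h_o·A) = 1/(9.15×39.6) = 0.00276 K/W
R_total = 0.00276 K/W
Q = ΔT / R_total = 96 / 0.00276

Q ≈ 34800 W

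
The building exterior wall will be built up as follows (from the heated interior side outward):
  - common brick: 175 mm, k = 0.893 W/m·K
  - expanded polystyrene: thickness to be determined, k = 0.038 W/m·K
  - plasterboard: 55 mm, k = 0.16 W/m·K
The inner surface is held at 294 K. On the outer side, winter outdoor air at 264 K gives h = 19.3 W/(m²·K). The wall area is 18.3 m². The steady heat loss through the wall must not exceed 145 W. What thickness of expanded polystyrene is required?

Using the resistance-network approach (series):
R_common brick = L/(kA) = 0.175/(0.893×18.3) = 0.01071 K/W
R_plasterboard = L/(kA) = 0.055/(0.16×18.3) = 0.01878 K/W
R_outer film = 1/(h_o·A) = 1/(19.3×18.3) = 0.002831 K/W
Sum of the known resistances R_other = 0.03232 K/W
Required total resistance R_tot = ΔT/Q_allow = 30/145 = 0.2069 K/W
R_expanded polystyrene = R_tot − R_other = 0.1746 K/W
L = R·k·A = 0.1746×0.038×18.3

L ≈ 121 mm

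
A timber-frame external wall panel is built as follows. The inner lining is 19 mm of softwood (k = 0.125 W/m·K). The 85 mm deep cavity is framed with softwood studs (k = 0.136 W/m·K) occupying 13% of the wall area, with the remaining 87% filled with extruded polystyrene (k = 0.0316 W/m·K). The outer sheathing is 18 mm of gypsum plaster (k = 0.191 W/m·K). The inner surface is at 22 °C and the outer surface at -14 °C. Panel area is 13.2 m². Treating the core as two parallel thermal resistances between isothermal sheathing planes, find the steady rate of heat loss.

Sheathing layers in series; stud and cavity paths in parallel between them.
R_inner = 0.019/(0.125×13.2) = 0.01152 K/W
R_stud  = 0.085/(0.136×0.13×13.2) = 0.3642 K/W
R_cav   = 0.085/(0.0316×0.87×13.2) = 0.2342 K/W
1/R_core = 1/R_stud + 1/R_cav → R_core = 0.1426 K/W
R_outer = 0.018/(0.191×13.2) = 0.007139 K/W
R_total = 0.1612 K/W
Q = ΔT/R_total = 36/0.1612

Q ≈ 223 W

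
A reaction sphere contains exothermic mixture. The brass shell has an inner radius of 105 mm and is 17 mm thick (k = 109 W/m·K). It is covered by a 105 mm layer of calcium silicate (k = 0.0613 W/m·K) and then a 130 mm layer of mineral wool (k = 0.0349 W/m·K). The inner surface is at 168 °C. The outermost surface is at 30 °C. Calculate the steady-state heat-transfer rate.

Radial (spherical) resistances in series:
R_brass shell = (1/0.105 − 1/0.122)/(4π×109) = 9.689×10^-4 K/W
R_calcium silicate = (1/0.122 − 1/0.227)/(4π×0.0613) = 4.922 K/W
R_mineral wool = (1/0.227 − 1/0.357)/(4π×0.0349) = 3.658 K/W
R_total = 8.581 K/W
Q = ΔT/R_total = 138/8.581

Q ≈ 16.1 W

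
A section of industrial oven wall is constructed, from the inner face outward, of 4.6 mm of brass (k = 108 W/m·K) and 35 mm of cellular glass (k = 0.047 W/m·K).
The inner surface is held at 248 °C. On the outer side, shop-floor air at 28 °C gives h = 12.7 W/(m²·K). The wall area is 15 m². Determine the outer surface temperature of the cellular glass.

Model the wall as resistances in series:
R_brass = L/(kA) = 0.0046/(108×15) = 2.84×10^-6 K/W
R_cellular glass = L/(kA) = 0.035/(0.047×15) = 0.04965 K/W
R_outer film = 1/(h_o·A) = 1/(12.7×15) = 0.005249 K/W
R_total = 0.0549 K/W;  Q = ΔT/R_total = 220/0.0549 = 4007 W
T_interface = T_inner − Q·ΣR(inner→interface) = 248 − 4010×0.04965

T ≈ 49 °C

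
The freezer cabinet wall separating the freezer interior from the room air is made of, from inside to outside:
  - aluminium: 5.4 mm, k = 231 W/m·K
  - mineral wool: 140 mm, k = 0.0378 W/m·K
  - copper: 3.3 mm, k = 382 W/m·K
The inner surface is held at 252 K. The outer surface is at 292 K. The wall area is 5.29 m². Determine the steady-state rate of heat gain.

Using the resistance-network approach (series):
R_aluminium = L/(kA) = 0.0054/(231×5.29) = 4.419×10^-6 K/W
R_mineral wool = L/(kA) = 0.14/(0.0378×5.29) = 0.7001 K/W
R_copper = L/(kA) = 0.0033/(382×5.29) = 1.633×10^-6 K/W
R_total = 0.7001 K/W
Q = ΔT / R_total = 40 / 0.7001

Q ≈ 57.1 W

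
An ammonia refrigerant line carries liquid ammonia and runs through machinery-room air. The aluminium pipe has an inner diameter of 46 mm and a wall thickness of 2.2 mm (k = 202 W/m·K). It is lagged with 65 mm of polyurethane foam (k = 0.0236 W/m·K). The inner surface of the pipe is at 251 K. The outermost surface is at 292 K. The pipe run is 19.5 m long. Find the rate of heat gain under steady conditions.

For a radial system each layer contributes R = ln(r_out/r_in)/(2πkL); films add R = 1/(hA).
R_aluminium pipe wall = ln(25.2/23)/(2π×202×19.5) = 3.691×10^-6 K/W
R_polyurethane foam = ln(90.2/25.2)/(2π×0.0236×19.5) = 0.441 K/W
R_total = 0.441 K/W
Q = ΔT/R_total = 41/0.441

Q ≈ 93 W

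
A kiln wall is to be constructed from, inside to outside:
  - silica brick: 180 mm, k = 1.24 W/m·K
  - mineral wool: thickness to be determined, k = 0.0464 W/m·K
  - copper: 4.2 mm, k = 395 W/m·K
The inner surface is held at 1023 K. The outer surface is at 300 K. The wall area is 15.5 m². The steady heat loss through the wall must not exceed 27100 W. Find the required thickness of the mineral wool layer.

Thermal resistances in series:
R_silica brick = L/(kA) = 0.18/(1.24×15.5) = 0.009365 K/W
R_copper = L/(kA) = 0.0042/(395×15.5) = 6.86×10^-7 K/W
Sum of the known resistances R_other = 0.009366 K/W
Required total resistance R_tot = ΔT/Q_allow = 723/27100 = 0.02668 K/W
R_mineral wool = R_tot − R_other = 0.01731 K/W
L = R·k·A = 0.01731×0.0464×15.5

L ≈ 12.5 mm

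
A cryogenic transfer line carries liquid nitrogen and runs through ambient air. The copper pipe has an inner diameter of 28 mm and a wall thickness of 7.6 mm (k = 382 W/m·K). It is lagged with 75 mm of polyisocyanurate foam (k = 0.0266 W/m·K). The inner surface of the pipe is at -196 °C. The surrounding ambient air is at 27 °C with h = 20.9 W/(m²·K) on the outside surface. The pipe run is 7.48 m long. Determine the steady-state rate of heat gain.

Cylindrical conduction, so R = ln(r₂/r₁)/(2πkL) per layer, in series:
R_copper pipe wall = ln(21.6/14)/(2π×382×7.48) = 2.415×10^-5 K/W
R_polyisocyanurate foam = ln(96.6/21.6)/(2π×0.0266×7.48) = 1.198 K/W
R_outer film = 1/(h_o·2πr_oL) = 1/(20.9×2π×0.0966×7.48) = 0.01054 K/W
R_total = 1.209 K/W
Q = ΔT/R_total = 223/1.209

Q ≈ 184 W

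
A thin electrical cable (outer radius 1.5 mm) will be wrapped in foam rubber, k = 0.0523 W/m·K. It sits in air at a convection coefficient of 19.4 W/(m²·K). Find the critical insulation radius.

For a cylinder r_cr = k/h = 0.0523/19.4
r_cr = 2.7 mm; since the bare radius (1.5 mm) is below r_cr, adding a thin layer of insulation will *increase* heat loss.

r_cr ≈ 2.7 mm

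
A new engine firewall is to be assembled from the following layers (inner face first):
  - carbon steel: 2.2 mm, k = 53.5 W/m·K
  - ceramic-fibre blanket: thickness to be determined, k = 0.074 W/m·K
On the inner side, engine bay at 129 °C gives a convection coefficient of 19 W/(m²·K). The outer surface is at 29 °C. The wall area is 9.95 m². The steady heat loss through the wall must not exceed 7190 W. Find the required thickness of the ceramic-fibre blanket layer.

L ≈ 6.34 mm

Model the wall as resistances in series:
R_inner film = 1/(h_i·A) = 1/(19×9.95) = 0.00529 K/W
R_carbon steel = L/(kA) = 0.0022/(53.5×9.95) = 4.133×10^-6 K/W
Sum of the known resistances R_other = 0.005294 K/W
Required total resistance R_tot = ΔT/Q_allow = 100/7190 = 0.01391 K/W
R_ceramic-fibre blanket = R_tot − R_other = 0.008614 K/W
L = R·k·A = 0.008614×0.074×9.95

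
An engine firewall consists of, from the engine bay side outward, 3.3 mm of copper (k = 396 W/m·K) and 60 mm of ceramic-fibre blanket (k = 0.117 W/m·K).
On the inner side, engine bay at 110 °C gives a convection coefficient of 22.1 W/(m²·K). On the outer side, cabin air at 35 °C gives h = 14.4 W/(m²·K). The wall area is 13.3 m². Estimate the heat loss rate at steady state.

Q ≈ 1590 W

Model the wall as resistances in series:
R_inner film = 1/(h_i·A) = 1/(22.1×13.3) = 0.003402 K/W
R_copper = L/(kA) = 0.0033/(396×13.3) = 6.266×10^-7 K/W
R_ceramic-fibre blanket = L/(kA) = 0.06/(0.117×13.3) = 0.03856 K/W
R_outer film = 1/(h_o·A) = 1/(14.4×13.3) = 0.005221 K/W
R_total = 0.04718 K/W
Q = ΔT / R_total = 75 / 0.04718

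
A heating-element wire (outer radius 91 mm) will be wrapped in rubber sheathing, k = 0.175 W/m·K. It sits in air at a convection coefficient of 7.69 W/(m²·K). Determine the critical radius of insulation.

r_cr ≈ 22.8 mm

For a cylinder r_cr = k/h = 0.175/7.69
r_cr = 22.8 mm; since the bare radius (91 mm) is above r_cr, any added insulation will reduce heat loss.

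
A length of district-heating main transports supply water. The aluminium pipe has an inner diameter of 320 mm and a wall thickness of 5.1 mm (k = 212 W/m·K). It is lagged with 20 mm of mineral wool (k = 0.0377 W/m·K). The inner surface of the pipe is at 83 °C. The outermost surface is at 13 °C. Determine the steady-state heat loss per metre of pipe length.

q′ ≈ 145 W/m

Cylindrical conduction, so R = ln(r₂/r₁)/(2πkL) per layer, in series:
R_aluminium pipe wall = ln(165.1/160)/(2π×212×1) = 2.356×10^-5 K/W
R_mineral wool = ln(185.1/165.1)/(2π×0.0377×1) = 0.4827 K/W
R_total = 0.4827 K/W
Q = ΔT/R_total = 70/0.4827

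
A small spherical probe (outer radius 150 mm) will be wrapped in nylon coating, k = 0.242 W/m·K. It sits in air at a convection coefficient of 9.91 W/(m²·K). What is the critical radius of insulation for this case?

For a sphere r_cr = 2k/h = 2×0.242/9.91
r_cr = 48.8 mm; since the bare radius (150 mm) is above r_cr, any added insulation will reduce heat loss.

r_cr ≈ 48.8 mm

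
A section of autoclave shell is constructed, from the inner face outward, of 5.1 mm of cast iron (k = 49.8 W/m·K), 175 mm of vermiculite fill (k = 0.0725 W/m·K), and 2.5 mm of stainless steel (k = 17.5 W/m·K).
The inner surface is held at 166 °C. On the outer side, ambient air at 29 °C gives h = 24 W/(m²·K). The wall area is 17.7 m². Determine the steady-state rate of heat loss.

Series thermal resistances:
R_cast iron = L/(kA) = 0.0051/(49.8×17.7) = 5.786×10^-6 K/W
R_vermiculite fill = L/(kA) = 0.175/(0.0725×17.7) = 0.1364 K/W
R_stainless steel = L/(kA) = 0.0025/(17.5×17.7) = 8.071×10^-6 K/W
R_outer film = 1/(h_o·A) = 1/(24×17.7) = 0.002354 K/W
R_total = 0.1387 K/W
Q = ΔT / R_total = 137 / 0.1387

Q ≈ 987 W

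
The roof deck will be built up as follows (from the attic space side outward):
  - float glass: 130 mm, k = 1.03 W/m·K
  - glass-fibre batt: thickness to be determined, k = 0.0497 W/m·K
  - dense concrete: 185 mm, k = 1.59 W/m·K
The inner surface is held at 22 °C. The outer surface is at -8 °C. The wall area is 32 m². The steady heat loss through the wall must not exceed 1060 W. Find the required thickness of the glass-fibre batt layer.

L ≈ 33 mm

Treating each layer as a thermal resistance in series:
R_float glass = L/(kA) = 0.13/(1.03×32) = 0.003944 K/W
R_dense concrete = L/(kA) = 0.185/(1.59×32) = 0.003636 K/W
Sum of the known resistances R_other = 0.00758 K/W
Required total resistance R_tot = ΔT/Q_allow = 30/1060 = 0.0283 K/W
R_glass-fibre batt = R_tot − R_other = 0.02072 K/W
L = R·k·A = 0.02072×0.0497×32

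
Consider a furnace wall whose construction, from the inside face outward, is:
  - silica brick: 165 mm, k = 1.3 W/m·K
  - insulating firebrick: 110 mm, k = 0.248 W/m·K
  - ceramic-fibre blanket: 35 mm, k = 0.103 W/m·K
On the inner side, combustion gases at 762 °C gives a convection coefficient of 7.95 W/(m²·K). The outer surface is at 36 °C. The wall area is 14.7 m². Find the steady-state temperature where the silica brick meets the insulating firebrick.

Thermal resistances in series:
R_inner film = 1/(h_i·A) = 1/(7.95×14.7) = 0.008557 K/W
R_silica brick = L/(kA) = 0.165/(1.3×14.7) = 0.008634 K/W
R_insulating firebrick = L/(kA) = 0.11/(0.248×14.7) = 0.03017 K/W
R_ceramic-fibre blanket = L/(kA) = 0.035/(0.103×14.7) = 0.02312 K/W
R_total = 0.07048 K/W;  Q = ΔT/R_total = 726/0.07048 = 10300 W
T_interface = T_inner − Q·ΣR(inner→interface) = 762 − 10300×0.01719

T ≈ 585 °C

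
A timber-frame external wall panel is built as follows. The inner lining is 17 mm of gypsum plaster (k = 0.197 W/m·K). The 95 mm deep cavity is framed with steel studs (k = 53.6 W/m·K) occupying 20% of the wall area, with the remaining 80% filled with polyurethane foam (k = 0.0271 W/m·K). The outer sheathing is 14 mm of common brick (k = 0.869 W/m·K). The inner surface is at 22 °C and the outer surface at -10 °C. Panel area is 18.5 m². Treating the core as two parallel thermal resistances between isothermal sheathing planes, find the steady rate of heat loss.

Q ≈ 5320 W

Sheathing layers in series; stud and cavity paths in parallel between them.
R_inner = 0.017/(0.197×18.5) = 0.004665 K/W
R_stud  = 0.095/(53.6×0.2×18.5) = 4.79×10^-4 K/W
R_cav   = 0.095/(0.0271×0.8×18.5) = 0.2369 K/W
1/R_core = 1/R_stud + 1/R_cav → R_core = 4.781×10^-4 K/W
R_outer = 0.014/(0.869×18.5) = 8.708×10^-4 K/W
R_total = 0.006013 K/W
Q = ΔT/R_total = 32/0.006013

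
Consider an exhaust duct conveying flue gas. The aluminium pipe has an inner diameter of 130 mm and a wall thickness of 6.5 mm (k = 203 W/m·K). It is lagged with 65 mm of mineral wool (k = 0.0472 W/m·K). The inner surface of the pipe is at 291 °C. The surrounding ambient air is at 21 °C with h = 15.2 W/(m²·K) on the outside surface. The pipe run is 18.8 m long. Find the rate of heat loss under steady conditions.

Q ≈ 2250 W

Treating each annulus and film as a series resistance:
R_aluminium pipe wall = ln(71.5/65)/(2π×203×18.8) = 3.975×10^-6 K/W
R_mineral wool = ln(136.5/71.5)/(2π×0.0472×18.8) = 0.116 K/W
R_outer film = 1/(h_o·2πr_oL) = 1/(15.2×2π×0.1365×18.8) = 0.00408 K/W
R_total = 0.1201 K/W
Q = ΔT/R_total = 270/0.1201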